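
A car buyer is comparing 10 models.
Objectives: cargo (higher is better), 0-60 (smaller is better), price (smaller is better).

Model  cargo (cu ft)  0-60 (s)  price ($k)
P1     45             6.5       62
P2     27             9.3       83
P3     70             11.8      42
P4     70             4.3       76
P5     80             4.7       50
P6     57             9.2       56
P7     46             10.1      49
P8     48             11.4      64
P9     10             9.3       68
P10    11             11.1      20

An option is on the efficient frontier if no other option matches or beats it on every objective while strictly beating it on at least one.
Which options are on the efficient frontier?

P3, P4, P5, P7, P10

P1: dominated by P5 (cargo 80≥45, 0-60 4.7≤6.5, price 50≤62).
P2: dominated by P1 (cargo 45≥27, 0-60 6.5≤9.3, price 62≤83).
P3: not dominated.
P4: not dominated (best 0-60).
P5: not dominated (best cargo).
P6: dominated by P5 (cargo 80≥57, 0-60 4.7≤9.2, price 50≤56).
P7: not dominated.
P8: dominated by P5 (cargo 80≥48, 0-60 4.7≤11.4, price 50≤64).
P9: dominated by P1 (cargo 45≥10, 0-60 6.5≤9.3, price 62≤68).
P10: not dominated (best price).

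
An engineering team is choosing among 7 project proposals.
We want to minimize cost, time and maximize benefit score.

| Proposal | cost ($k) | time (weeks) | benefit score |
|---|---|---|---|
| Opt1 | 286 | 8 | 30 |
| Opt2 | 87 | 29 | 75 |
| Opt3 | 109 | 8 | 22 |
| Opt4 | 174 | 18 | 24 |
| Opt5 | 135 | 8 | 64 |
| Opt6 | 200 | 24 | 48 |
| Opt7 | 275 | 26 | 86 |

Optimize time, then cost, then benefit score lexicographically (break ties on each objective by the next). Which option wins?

Opt3

First minimize time: best is 8, kept {Opt1, Opt3, Opt5}.
Then minimize cost: best is 109, kept {Opt3}.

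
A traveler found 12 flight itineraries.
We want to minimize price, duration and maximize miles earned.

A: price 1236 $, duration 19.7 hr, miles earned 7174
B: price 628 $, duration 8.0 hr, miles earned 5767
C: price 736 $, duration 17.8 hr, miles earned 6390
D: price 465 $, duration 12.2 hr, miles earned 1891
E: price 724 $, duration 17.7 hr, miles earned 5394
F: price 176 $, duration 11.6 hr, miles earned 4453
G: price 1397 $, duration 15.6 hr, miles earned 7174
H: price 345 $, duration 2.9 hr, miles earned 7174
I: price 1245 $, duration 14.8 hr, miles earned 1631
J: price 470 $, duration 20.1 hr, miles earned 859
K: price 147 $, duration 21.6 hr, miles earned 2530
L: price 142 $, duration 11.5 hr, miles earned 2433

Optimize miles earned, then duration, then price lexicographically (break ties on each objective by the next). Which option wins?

First maximize miles earned: best is 7174, kept {A, G, H}.
Then minimize duration: best is 2.9, kept {H}.

H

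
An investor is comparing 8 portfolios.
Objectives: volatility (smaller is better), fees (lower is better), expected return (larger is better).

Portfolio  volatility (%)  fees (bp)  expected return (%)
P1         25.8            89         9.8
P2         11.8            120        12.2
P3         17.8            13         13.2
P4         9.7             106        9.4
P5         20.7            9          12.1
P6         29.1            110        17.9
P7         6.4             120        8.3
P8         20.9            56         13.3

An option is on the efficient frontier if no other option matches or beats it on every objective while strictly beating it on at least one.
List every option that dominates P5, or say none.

none

P1: worse on volatility (25.8 vs 20.7).
P2: worse on fees (120 vs 9).
P3: worse on fees (13 vs 9).
P4: worse on fees (106 vs 9).
P6: worse on volatility (29.1 vs 20.7).
P7: worse on fees (120 vs 9).
P8: worse on volatility (20.9 vs 20.7).
No option dominates P5.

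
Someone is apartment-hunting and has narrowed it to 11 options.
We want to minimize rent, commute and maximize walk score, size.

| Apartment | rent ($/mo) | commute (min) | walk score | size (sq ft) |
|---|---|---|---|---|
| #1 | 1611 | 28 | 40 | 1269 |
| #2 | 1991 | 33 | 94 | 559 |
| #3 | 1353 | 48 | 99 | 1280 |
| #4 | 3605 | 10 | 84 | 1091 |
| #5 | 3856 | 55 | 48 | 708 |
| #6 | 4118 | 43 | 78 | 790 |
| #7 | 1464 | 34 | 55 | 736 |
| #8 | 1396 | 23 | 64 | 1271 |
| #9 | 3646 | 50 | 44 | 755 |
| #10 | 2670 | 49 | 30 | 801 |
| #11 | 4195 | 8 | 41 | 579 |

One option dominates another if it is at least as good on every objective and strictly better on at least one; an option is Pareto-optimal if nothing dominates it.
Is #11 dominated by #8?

No

#8 vs #11: #8 is worse on commute (23 vs 8), so it does not dominate #11.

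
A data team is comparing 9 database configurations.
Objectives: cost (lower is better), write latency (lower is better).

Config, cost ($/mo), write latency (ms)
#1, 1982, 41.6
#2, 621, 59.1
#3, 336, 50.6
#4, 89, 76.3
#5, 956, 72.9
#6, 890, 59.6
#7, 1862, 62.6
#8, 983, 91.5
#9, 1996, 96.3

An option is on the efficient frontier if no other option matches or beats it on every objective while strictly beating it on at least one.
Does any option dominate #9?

#1 vs #9: cost 1982≤1996, write latency 41.6≤96.3 — #1 is at least as good on every objective and strictly better on at least one, so #1 dominates #9.

Yes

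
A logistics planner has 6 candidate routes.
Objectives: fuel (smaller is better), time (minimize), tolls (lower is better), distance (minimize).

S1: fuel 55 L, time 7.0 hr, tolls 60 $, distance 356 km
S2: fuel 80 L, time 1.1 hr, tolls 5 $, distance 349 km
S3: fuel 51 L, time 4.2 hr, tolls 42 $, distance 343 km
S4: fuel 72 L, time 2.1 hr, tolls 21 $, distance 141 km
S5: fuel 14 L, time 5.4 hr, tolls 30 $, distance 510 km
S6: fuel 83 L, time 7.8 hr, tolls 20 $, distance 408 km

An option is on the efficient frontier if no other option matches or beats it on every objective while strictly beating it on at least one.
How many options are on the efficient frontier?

4

S1: dominated by S3 (fuel 51≤55, time 4.2≤7.0, tolls 42≤60, distance 343≤356).
S2: not dominated (best time).
S3: not dominated.
S4: not dominated (best distance).
S5: not dominated (best fuel).
S6: dominated by S2 (fuel 80≤83, time 1.1≤7.8, tolls 5≤20, distance 349≤408).
Pareto-optimal: S2, S3, S4, S5 → 4.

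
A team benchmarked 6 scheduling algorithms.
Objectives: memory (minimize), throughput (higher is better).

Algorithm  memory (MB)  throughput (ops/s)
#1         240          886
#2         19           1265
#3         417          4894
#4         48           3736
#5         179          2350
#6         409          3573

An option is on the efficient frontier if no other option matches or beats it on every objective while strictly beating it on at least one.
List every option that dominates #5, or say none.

#4: memory 48≤179, throughput 3736≥2350 — dominates #5.
Others (#1, #2, #3, #6) are each worse than #5 on at least one objective.

#4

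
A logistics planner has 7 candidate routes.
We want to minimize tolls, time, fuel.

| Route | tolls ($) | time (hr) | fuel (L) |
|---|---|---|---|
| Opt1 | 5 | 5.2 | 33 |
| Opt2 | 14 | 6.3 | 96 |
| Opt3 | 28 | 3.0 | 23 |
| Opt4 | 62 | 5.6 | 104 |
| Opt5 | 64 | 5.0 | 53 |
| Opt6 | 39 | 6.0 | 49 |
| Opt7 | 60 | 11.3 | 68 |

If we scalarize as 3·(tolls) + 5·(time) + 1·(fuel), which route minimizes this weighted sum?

Opt1

Opt1: 3·5 + 5·5.2 + 1·33 = 74.0
Opt2: 3·14 + 5·6.3 + 1·96 = 169.5
Opt3: 3·28 + 5·3.0 + 1·23 = 122.0
Opt4: 3·62 + 5·5.6 + 1·104 = 318.0
Opt5: 3·64 + 5·5.0 + 1·53 = 270.0
Opt6: 3·39 + 5·6.0 + 1·49 = 196.0
Opt7: 3·60 + 5·11.3 + 1·68 = 304.5
Lowest: Opt1 at 74.0.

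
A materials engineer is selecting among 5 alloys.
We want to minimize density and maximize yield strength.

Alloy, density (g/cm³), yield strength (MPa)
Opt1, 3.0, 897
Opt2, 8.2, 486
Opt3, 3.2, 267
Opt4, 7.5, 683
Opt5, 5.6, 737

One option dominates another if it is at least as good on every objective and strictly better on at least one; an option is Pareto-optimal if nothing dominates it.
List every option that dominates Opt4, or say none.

Opt1, Opt5

Opt1: density 3.0≤7.5, yield strength 897≥683 — dominates Opt4.
Opt5: density 5.6≤7.5, yield strength 737≥683 — dominates Opt4.
Others (Opt2, Opt3) are each worse than Opt4 on at least one objective.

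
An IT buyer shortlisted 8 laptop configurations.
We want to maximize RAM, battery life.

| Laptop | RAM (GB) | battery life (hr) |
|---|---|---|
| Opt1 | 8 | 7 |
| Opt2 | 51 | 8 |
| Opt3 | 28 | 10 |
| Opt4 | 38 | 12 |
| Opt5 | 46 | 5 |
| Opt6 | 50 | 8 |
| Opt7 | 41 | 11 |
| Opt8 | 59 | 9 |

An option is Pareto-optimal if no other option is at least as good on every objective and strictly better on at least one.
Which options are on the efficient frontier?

Opt1: dominated by Opt2 (RAM 51≥8, battery life 8≥7).
Opt2: dominated by Opt8 (RAM 59≥51, battery life 9≥8).
Opt3: dominated by Opt4 (RAM 38≥28, battery life 12≥10).
Opt4: not dominated (best battery life).
Opt5: dominated by Opt2 (RAM 51≥46, battery life 8≥5).
Opt6: dominated by Opt2 (RAM 51≥50, battery life 8≥8).
Opt7: not dominated.
Opt8: not dominated (best RAM).

Opt4, Opt7, Opt8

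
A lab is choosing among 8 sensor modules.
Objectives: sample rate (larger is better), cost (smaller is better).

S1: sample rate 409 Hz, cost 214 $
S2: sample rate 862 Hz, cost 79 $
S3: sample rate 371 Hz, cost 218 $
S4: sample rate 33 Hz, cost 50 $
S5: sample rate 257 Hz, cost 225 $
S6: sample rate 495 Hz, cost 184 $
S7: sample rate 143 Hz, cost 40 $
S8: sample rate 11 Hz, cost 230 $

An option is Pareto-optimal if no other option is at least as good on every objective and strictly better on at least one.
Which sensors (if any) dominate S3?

S1: sample rate 409≥371, cost 214≤218 — dominates S3.
S2: sample rate 862≥371, cost 79≤218 — dominates S3.
S6: sample rate 495≥371, cost 184≤218 — dominates S3.
Others (S4, S5, S7, S8) are each worse than S3 on at least one objective.

S1, S2, S6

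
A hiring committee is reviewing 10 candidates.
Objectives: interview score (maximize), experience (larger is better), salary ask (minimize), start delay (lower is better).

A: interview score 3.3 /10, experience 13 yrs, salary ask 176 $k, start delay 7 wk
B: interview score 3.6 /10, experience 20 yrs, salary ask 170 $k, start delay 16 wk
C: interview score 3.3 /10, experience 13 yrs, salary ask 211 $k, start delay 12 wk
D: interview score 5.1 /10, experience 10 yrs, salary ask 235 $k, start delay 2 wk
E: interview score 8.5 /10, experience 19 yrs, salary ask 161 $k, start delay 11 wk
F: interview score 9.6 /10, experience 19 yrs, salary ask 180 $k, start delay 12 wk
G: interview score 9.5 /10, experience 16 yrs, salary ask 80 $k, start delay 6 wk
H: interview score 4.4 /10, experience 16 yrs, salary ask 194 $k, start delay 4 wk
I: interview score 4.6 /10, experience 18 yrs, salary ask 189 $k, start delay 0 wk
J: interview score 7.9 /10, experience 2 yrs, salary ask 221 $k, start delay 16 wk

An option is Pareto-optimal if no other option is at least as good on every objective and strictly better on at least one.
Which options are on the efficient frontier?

A: dominated by G (interview score 9.5≥3.3, experience 16≥13, salary ask 80≤176, start delay 6≤7).
B: not dominated (best experience).
C: dominated by A (interview score 3.3≥3.3, experience 13≥13, salary ask 176≤211, start delay 7≤12).
D: not dominated.
E: not dominated.
F: not dominated (best interview score).
G: not dominated (best salary ask).
H: dominated by I (interview score 4.6≥4.4, experience 18≥16, salary ask 189≤194, start delay 0≤4).
I: not dominated (best start delay).
J: dominated by E (interview score 8.5≥7.9, experience 19≥2, salary ask 161≤221, start delay 11≤16).

B, D, E, F, G, I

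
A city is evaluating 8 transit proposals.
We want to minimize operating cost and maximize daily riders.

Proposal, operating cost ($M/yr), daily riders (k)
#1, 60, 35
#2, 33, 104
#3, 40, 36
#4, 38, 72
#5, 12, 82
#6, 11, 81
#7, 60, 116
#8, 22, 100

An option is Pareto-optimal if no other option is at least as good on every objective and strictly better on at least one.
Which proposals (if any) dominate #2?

none

#1: worse on operating cost (60 vs 33).
#3: worse on operating cost (40 vs 33).
#4: worse on operating cost (38 vs 33).
#5: worse on daily riders (82 vs 104).
#6: worse on daily riders (81 vs 104).
#7: worse on operating cost (60 vs 33).
#8: worse on daily riders (100 vs 104).
No option dominates #2.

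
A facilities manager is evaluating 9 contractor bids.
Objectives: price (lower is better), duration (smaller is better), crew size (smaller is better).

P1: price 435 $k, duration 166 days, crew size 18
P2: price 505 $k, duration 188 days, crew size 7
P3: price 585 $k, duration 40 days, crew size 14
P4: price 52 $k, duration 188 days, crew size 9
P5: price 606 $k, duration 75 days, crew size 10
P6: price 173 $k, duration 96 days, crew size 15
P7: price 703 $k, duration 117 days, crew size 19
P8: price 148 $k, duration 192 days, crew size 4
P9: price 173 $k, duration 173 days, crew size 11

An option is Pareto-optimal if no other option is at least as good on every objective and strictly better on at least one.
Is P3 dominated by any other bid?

No

P1: worse on duration (166 vs 40).
P2: worse on duration (188 vs 40).
P4: worse on duration (188 vs 40).
P5: worse on price (606 vs 585).
P6: worse on duration (96 vs 40).
P7: worse on price (703 vs 585).
P8: worse on duration (192 vs 40).
P9: worse on duration (173 vs 40).
No option is at least as good as P3 on every objective and strictly better on one.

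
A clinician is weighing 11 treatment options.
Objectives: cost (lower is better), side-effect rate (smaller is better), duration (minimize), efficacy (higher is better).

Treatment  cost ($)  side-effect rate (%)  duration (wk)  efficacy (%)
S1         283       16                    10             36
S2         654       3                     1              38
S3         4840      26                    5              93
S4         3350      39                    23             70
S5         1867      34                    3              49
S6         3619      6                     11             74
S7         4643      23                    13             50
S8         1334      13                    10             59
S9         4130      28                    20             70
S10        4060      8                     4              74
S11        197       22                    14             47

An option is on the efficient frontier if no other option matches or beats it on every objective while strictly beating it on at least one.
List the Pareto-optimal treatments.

S1: not dominated.
S2: not dominated (best side-effect rate).
S3: not dominated (best efficacy).
S4: not dominated.
S5: not dominated.
S6: not dominated.
S7: dominated by S6 (cost 3619≤4643, side-effect rate 6≤23, duration 11≤13, efficacy 74≥50).
S8: not dominated.
S9: dominated by S6 (cost 3619≤4130, side-effect rate 6≤28, duration 11≤20, efficacy 74≥70).
S10: not dominated.
S11: not dominated (best cost).

S1, S2, S3, S4, S5, S6, S8, S10, S11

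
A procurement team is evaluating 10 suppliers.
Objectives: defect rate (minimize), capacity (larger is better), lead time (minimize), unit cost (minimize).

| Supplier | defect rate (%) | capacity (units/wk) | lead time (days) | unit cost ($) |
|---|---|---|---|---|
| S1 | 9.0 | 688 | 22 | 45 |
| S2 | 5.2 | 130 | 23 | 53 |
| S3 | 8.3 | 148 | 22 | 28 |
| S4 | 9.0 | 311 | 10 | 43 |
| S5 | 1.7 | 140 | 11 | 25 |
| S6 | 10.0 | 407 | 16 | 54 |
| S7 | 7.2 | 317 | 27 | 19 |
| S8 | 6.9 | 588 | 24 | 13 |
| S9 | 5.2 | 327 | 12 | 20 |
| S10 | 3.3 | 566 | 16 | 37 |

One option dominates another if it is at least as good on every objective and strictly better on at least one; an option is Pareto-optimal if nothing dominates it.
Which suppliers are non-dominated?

S1: not dominated (best capacity).
S2: dominated by S5 (defect rate 1.7≤5.2, capacity 140≥130, lead time 11≤23, unit cost 25≤53).
S3: dominated by S9 (defect rate 5.2≤8.3, capacity 327≥148, lead time 12≤22, unit cost 20≤28).
S4: not dominated (best lead time).
S5: not dominated (best defect rate).
S6: dominated by S10 (defect rate 3.3≤10.0, capacity 566≥407, lead time 16≤16, unit cost 37≤54).
S7: dominated by S8 (defect rate 6.9≤7.2, capacity 588≥317, lead time 24≤27, unit cost 13≤19).
S8: not dominated (best unit cost).
S9: not dominated.
S10: not dominated.

S1, S4, S5, S8, S9, S10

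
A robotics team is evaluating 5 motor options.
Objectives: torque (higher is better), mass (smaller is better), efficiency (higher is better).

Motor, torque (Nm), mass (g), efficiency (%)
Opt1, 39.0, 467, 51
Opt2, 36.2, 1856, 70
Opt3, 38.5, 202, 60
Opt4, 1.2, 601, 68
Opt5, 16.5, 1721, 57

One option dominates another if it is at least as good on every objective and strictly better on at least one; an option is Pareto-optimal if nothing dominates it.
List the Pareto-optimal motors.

Opt1: not dominated (best torque).
Opt2: not dominated (best efficiency).
Opt3: not dominated (best mass).
Opt4: not dominated.
Opt5: dominated by Opt3 (torque 38.5≥16.5, mass 202≤1721, efficiency 60≥57).

Opt1, Opt2, Opt3, Opt4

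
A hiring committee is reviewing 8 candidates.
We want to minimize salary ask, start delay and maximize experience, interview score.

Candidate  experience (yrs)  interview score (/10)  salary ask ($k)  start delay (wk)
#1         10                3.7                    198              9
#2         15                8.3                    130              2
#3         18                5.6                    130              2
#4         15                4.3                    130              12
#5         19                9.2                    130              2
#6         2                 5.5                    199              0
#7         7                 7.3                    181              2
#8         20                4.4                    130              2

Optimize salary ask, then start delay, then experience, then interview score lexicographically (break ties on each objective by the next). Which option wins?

#8

First minimize salary ask: best is 130, kept {#2, #3, #4, #5, #8}.
Then minimize start delay: best is 2, kept {#2, #3, #5, #8}.
Then maximize experience: best is 20, kept {#8}.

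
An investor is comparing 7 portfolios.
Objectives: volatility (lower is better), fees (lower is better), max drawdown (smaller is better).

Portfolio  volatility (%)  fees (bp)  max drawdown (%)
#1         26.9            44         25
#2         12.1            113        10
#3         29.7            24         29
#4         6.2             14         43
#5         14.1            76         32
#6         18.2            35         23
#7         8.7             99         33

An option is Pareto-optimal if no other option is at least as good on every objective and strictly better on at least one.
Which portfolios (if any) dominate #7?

none

#1: worse on volatility (26.9 vs 8.7).
#2: worse on volatility (12.1 vs 8.7).
#3: worse on volatility (29.7 vs 8.7).
#4: worse on max drawdown (43 vs 33).
#5: worse on volatility (14.1 vs 8.7).
#6: worse on volatility (18.2 vs 8.7).
No option dominates #7.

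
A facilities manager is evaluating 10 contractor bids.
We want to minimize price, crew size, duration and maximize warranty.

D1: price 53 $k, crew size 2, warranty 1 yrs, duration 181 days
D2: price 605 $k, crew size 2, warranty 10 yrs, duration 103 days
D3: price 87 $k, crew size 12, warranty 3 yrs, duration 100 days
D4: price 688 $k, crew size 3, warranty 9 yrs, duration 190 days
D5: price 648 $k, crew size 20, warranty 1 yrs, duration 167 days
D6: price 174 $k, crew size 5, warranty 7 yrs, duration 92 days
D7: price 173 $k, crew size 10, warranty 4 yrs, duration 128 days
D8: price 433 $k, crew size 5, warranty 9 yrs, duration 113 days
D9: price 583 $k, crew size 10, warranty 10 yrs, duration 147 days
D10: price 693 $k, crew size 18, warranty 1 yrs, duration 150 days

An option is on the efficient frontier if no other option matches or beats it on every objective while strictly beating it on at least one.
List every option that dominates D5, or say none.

D2: price 605≤648, crew size 2≤20, warranty 10≥1, duration 103≤167 — dominates D5.
D3: price 87≤648, crew size 12≤20, warranty 3≥1, duration 100≤167 — dominates D5.
D6: price 174≤648, crew size 5≤20, warranty 7≥1, duration 92≤167 — dominates D5.
D7: price 173≤648, crew size 10≤20, warranty 4≥1, duration 128≤167 — dominates D5.
D8: price 433≤648, crew size 5≤20, warranty 9≥1, duration 113≤167 — dominates D5.
D9: price 583≤648, crew size 10≤20, warranty 10≥1, duration 147≤167 — dominates D5.
Others (D1, D4, D10) are each worse than D5 on at least one objective.

D2, D3, D6, D7, D8, D9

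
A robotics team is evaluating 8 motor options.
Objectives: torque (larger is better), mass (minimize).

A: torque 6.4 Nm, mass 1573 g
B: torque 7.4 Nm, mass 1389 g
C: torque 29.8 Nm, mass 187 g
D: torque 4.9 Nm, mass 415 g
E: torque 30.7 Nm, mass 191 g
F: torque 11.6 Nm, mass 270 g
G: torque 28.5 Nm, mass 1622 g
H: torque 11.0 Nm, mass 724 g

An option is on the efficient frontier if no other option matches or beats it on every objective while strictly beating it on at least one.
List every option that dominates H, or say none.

C, E, F

C: torque 29.8≥11.0, mass 187≤724 — dominates H.
E: torque 30.7≥11.0, mass 191≤724 — dominates H.
F: torque 11.6≥11.0, mass 270≤724 — dominates H.
Others (A, B, D, G) are each worse than H on at least one objective.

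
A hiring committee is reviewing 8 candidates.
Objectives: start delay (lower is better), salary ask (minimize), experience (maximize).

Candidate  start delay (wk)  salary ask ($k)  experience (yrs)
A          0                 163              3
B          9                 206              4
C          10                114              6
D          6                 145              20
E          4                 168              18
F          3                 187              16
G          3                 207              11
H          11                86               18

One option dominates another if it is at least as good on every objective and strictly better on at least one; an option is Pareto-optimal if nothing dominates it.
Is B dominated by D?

D vs B: start delay 6≤9, salary ask 145≤206, experience 20≥4 — D is at least as good on every objective with at least one strict improvement.

Yes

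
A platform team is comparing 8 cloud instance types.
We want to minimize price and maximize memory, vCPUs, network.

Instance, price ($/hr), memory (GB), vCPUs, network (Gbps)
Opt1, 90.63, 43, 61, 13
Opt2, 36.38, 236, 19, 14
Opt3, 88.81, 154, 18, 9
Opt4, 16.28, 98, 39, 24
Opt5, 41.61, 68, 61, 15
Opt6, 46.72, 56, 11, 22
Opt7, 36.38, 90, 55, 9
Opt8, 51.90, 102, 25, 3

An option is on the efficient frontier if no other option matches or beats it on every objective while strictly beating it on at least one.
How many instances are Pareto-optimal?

Opt1: dominated by Opt5 (price 41.61≤90.63, memory 68≥43, vCPUs 61≥61, network 15≥13).
Opt2: not dominated (best memory).
Opt3: dominated by Opt2 (price 36.38≤88.81, memory 236≥154, vCPUs 19≥18, network 14≥9).
Opt4: not dominated (best price).
Opt5: not dominated.
Opt6: dominated by Opt4 (price 16.28≤46.72, memory 98≥56, vCPUs 39≥11, network 24≥22).
Opt7: not dominated.
Opt8: not dominated.
Pareto-optimal: Opt2, Opt4, Opt5, Opt7, Opt8 → 5.

5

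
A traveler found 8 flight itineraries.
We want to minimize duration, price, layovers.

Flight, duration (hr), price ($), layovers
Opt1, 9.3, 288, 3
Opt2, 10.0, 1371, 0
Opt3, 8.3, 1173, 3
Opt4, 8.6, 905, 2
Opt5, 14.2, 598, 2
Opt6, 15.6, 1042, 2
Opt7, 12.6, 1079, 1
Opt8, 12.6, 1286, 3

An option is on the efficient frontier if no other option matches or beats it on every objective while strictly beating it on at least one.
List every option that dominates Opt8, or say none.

Opt1: duration 9.3≤12.6, price 288≤1286, layovers 3≤3 — dominates Opt8.
Opt3: duration 8.3≤12.6, price 1173≤1286, layovers 3≤3 — dominates Opt8.
Opt4: duration 8.6≤12.6, price 905≤1286, layovers 2≤3 — dominates Opt8.
Opt7: duration 12.6≤12.6, price 1079≤1286, layovers 1≤3 — dominates Opt8.
Others (Opt2, Opt5, Opt6) are each worse than Opt8 on at least one objective.

Opt1, Opt3, Opt4, Opt7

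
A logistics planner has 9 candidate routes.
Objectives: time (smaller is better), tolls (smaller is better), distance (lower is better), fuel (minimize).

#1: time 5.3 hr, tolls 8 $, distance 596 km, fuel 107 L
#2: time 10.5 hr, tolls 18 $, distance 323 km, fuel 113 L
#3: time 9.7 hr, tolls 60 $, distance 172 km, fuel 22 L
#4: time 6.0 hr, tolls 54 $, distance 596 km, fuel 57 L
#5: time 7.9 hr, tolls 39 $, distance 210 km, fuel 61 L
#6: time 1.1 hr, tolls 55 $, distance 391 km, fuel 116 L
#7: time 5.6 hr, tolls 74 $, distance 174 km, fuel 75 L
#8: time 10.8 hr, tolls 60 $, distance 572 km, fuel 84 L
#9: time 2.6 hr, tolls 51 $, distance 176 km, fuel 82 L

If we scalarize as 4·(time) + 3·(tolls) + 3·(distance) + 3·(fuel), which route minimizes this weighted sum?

#3

#1: 4·5.3 + 3·8 + 3·596 + 3·107 = 2154.2
#2: 4·10.5 + 3·18 + 3·323 + 3·113 = 1404.0
#3: 4·9.7 + 3·60 + 3·172 + 3·22 = 800.8
#4: 4·6.0 + 3·54 + 3·596 + 3·57 = 2145.0
#5: 4·7.9 + 3·39 + 3·210 + 3·61 = 961.6
#6: 4·1.1 + 3·55 + 3·391 + 3·116 = 1690.4
#7: 4·5.6 + 3·74 + 3·174 + 3·75 = 991.4
#8: 4·10.8 + 3·60 + 3·572 + 3·84 = 2191.2
#9: 4·2.6 + 3·51 + 3·176 + 3·82 = 937.4
Lowest: #3 at 800.8.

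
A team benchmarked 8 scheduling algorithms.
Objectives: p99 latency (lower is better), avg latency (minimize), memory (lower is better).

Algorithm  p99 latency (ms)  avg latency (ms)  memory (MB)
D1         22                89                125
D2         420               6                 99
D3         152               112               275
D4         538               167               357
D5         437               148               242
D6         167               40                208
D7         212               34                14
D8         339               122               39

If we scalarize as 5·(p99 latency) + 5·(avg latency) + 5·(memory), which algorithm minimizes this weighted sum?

D1

D1: 5·22 + 5·89 + 5·125 = 1180
D2: 5·420 + 5·6 + 5·99 = 2625
D3: 5·152 + 5·112 + 5·275 = 2695
D4: 5·538 + 5·167 + 5·357 = 5310
D5: 5·437 + 5·148 + 5·242 = 4135
D6: 5·167 + 5·40 + 5·208 = 2075
D7: 5·212 + 5·34 + 5·14 = 1300
D8: 5·339 + 5·122 + 5·39 = 2500
Lowest: D1 at 1180.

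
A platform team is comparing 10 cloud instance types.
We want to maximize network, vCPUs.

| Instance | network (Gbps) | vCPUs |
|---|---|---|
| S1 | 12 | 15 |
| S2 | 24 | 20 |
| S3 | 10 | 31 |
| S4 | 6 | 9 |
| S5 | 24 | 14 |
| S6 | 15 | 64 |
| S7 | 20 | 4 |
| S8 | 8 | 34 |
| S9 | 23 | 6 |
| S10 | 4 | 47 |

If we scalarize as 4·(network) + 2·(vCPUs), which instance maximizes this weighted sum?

S6

S1: 4·12 + 2·15 = 78
S2: 4·24 + 2·20 = 136
S3: 4·10 + 2·31 = 102
S4: 4·6 + 2·9 = 42
S5: 4·24 + 2·14 = 124
S6: 4·15 + 2·64 = 188
S7: 4·20 + 2·4 = 88
S8: 4·8 + 2·34 = 100
S9: 4·23 + 2·6 = 104
S10: 4·4 + 2·47 = 110
Highest: S6 at 188.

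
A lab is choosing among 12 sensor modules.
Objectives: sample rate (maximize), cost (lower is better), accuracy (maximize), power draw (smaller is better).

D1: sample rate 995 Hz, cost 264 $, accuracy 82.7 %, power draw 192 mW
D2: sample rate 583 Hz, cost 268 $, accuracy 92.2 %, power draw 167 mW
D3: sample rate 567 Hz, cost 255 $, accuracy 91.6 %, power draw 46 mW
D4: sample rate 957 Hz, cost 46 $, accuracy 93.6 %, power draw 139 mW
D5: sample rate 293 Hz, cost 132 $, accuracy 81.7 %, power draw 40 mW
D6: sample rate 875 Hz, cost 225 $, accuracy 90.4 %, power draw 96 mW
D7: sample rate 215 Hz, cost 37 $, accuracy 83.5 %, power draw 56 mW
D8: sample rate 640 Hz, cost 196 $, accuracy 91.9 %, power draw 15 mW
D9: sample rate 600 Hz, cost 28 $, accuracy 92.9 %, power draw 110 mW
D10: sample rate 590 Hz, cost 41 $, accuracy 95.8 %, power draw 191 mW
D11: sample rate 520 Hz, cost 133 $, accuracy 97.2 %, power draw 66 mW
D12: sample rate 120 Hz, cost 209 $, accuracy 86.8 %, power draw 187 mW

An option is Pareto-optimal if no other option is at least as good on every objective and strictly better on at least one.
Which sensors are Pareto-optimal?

D1, D4, D5, D6, D7, D8, D9, D10, D11

D1: not dominated (best sample rate).
D2: dominated by D4 (sample rate 957≥583, cost 46≤268, accuracy 93.6≥92.2, power draw 139≤167).
D3: dominated by D8 (sample rate 640≥567, cost 196≤255, accuracy 91.9≥91.6, power draw 15≤46).
D4: not dominated.
D5: not dominated.
D6: not dominated.
D7: not dominated.
D8: not dominated (best power draw).
D9: not dominated (best cost).
D10: not dominated.
D11: not dominated (best accuracy).
D12: dominated by D4 (sample rate 957≥120, cost 46≤209, accuracy 93.6≥86.8, power draw 139≤187).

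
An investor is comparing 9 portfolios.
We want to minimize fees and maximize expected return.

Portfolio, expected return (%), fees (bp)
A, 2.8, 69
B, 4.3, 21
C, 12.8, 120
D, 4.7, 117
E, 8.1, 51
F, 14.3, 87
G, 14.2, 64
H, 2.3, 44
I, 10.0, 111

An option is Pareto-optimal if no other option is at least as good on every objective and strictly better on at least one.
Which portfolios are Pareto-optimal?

B, E, F, G

A: dominated by B (expected return 4.3≥2.8, fees 21≤69).
B: not dominated (best fees).
C: dominated by F (expected return 14.3≥12.8, fees 87≤120).
D: dominated by E (expected return 8.1≥4.7, fees 51≤117).
E: not dominated.
F: not dominated (best expected return).
G: not dominated.
H: dominated by B (expected return 4.3≥2.3, fees 21≤44).
I: dominated by F (expected return 14.3≥10.0, fees 87≤111).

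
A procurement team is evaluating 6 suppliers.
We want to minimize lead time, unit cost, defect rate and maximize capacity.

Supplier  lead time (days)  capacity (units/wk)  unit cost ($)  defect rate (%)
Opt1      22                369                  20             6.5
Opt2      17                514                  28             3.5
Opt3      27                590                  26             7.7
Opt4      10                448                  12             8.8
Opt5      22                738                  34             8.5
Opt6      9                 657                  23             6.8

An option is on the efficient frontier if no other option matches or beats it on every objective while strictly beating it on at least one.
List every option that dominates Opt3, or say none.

Opt6

Opt6: lead time 9≤27, capacity 657≥590, unit cost 23≤26, defect rate 6.8≤7.7 — dominates Opt3.
Others (Opt1, Opt2, Opt4, Opt5) are each worse than Opt3 on at least one objective.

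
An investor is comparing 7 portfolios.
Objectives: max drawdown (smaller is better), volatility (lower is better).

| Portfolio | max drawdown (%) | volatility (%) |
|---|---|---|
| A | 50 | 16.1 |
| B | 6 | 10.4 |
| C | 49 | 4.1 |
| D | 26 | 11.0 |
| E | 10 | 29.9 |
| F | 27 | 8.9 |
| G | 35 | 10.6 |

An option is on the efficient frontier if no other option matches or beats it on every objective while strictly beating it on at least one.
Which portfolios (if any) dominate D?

B: max drawdown 6≤26, volatility 10.4≤11.0 — dominates D.
Others (A, C, E, F, G) are each worse than D on at least one objective.

B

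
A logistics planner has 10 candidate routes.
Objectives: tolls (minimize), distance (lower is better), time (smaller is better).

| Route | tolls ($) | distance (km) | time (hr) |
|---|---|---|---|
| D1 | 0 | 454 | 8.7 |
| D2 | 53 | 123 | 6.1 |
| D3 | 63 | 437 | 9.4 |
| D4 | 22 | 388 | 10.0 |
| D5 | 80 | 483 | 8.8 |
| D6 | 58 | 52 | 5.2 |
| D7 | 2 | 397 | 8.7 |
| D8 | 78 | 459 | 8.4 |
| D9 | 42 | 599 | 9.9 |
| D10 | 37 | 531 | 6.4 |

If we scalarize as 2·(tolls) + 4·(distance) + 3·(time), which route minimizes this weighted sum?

D1: 2·0 + 4·454 + 3·8.7 = 1842.1
D2: 2·53 + 4·123 + 3·6.1 = 616.3
D3: 2·63 + 4·437 + 3·9.4 = 1902.2
D4: 2·22 + 4·388 + 3·10.0 = 1626.0
D5: 2·80 + 4·483 + 3·8.8 = 2118.4
D6: 2·58 + 4·52 + 3·5.2 = 339.6
D7: 2·2 + 4·397 + 3·8.7 = 1618.1
D8: 2·78 + 4·459 + 3·8.4 = 2017.2
D9: 2·42 + 4·599 + 3·9.9 = 2509.7
D10: 2·37 + 4·531 + 3·6.4 = 2217.2
Lowest: D6 at 339.6.

D6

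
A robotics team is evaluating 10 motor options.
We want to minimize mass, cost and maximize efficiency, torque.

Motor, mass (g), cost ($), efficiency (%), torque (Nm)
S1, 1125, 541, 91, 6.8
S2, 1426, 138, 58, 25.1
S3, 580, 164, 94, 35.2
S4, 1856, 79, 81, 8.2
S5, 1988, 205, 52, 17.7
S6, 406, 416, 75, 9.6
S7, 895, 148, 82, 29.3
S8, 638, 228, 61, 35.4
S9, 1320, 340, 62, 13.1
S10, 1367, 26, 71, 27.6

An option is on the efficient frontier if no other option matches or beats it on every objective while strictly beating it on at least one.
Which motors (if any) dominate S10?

none

S1: worse on cost (541 vs 26).
S2: worse on mass (1426 vs 1367).
S3: worse on cost (164 vs 26).
S4: worse on mass (1856 vs 1367).
S5: worse on mass (1988 vs 1367).
S6: worse on cost (416 vs 26).
S7: worse on cost (148 vs 26).
S8: worse on cost (228 vs 26).
S9: worse on cost (340 vs 26).
No option dominates S10.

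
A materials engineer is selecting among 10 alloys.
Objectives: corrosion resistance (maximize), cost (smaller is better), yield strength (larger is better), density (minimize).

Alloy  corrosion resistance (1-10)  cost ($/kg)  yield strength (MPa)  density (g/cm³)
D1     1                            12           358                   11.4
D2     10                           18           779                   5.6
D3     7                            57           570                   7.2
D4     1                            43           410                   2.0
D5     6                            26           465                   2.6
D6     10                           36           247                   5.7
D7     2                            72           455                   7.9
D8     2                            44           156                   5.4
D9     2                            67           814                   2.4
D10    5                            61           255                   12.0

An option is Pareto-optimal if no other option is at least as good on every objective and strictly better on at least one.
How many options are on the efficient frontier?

D1: not dominated (best cost).
D2: not dominated.
D3: dominated by D2 (corrosion resistance 10≥7, cost 18≤57, yield strength 779≥570, density 5.6≤7.2).
D4: not dominated (best density).
D5: not dominated.
D6: dominated by D2 (corrosion resistance 10≥10, cost 18≤36, yield strength 779≥247, density 5.6≤5.7).
D7: dominated by D2 (corrosion resistance 10≥2, cost 18≤72, yield strength 779≥455, density 5.6≤7.9).
D8: dominated by D5 (corrosion resistance 6≥2, cost 26≤44, yield strength 465≥156, density 2.6≤5.4).
D9: not dominated (best yield strength).
D10: dominated by D2 (corrosion resistance 10≥5, cost 18≤61, yield strength 779≥255, density 5.6≤12.0).
Pareto-optimal: D1, D2, D4, D5, D9 → 5.

5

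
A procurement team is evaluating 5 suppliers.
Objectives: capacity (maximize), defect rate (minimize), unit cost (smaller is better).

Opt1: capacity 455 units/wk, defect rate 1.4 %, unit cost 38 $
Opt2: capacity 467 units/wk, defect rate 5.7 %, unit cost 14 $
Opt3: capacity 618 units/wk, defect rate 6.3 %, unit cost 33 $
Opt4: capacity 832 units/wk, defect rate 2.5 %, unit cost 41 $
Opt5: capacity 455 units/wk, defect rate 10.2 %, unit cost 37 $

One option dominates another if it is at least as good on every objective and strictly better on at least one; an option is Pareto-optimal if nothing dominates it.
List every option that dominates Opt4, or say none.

Opt1: worse on capacity (455 vs 832).
Opt2: worse on capacity (467 vs 832).
Opt3: worse on capacity (618 vs 832).
Opt5: worse on capacity (455 vs 832).
No option dominates Opt4.

none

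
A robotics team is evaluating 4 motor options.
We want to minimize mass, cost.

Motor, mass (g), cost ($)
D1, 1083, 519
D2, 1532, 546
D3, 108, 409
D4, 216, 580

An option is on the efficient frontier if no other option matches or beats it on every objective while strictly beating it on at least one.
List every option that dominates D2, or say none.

D1: mass 1083≤1532, cost 519≤546 — dominates D2.
D3: mass 108≤1532, cost 409≤546 — dominates D2.
Others (D4) are each worse than D2 on at least one objective.

D1, D3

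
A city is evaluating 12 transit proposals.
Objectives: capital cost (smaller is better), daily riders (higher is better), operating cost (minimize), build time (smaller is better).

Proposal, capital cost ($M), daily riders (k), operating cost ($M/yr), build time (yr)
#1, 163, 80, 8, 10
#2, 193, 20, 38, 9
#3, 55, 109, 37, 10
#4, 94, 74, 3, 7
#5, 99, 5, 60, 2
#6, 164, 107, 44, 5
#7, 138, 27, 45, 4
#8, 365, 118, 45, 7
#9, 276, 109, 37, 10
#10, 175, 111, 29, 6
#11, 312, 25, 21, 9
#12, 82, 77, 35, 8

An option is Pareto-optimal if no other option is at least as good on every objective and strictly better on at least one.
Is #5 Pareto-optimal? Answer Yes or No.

Yes

#1: worse on capital cost (163 vs 99).
#2: worse on capital cost (193 vs 99).
#3: worse on build time (10 vs 2).
#4: worse on build time (7 vs 2).
#6: worse on capital cost (164 vs 99).
#7: worse on capital cost (138 vs 99).
#8: worse on capital cost (365 vs 99).
#9: worse on capital cost (276 vs 99).
#10: worse on capital cost (175 vs 99).
#11: worse on capital cost (312 vs 99).
#12: worse on build time (8 vs 2).
No option is at least as good as #5 on every objective and strictly better on one.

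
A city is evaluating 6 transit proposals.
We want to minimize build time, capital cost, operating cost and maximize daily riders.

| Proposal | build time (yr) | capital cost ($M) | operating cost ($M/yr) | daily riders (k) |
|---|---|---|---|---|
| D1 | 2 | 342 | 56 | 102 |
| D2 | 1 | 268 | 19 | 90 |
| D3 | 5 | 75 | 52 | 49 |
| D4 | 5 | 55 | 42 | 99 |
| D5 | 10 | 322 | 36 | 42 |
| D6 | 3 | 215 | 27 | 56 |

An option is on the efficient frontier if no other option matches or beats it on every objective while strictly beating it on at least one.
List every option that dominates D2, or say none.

D1: worse on build time (2 vs 1).
D3: worse on build time (5 vs 1).
D4: worse on build time (5 vs 1).
D5: worse on build time (10 vs 1).
D6: worse on build time (3 vs 1).
No option dominates D2.

none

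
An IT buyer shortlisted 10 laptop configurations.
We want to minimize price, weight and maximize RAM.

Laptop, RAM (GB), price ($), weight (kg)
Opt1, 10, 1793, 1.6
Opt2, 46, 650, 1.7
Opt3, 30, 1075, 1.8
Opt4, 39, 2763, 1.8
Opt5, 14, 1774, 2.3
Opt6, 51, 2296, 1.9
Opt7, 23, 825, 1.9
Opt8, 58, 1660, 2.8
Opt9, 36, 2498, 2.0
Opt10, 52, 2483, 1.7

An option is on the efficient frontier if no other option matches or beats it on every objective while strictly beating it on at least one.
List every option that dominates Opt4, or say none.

Opt2: RAM 46≥39, price 650≤2763, weight 1.7≤1.8 — dominates Opt4.
Opt10: RAM 52≥39, price 2483≤2763, weight 1.7≤1.8 — dominates Opt4.
Others (Opt1, Opt3, Opt5, Opt6, Opt7, Opt8, Opt9) are each worse than Opt4 on at least one objective.

Opt2, Opt10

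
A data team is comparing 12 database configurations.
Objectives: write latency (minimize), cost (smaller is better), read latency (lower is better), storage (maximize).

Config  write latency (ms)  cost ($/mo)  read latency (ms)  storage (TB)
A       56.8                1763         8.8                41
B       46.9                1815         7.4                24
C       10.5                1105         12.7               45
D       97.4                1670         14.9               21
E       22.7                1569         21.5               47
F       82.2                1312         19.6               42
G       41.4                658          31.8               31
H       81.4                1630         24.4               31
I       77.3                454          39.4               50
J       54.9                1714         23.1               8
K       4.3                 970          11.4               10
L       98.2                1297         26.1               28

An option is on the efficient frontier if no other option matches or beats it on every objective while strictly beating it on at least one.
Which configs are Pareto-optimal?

A: not dominated.
B: not dominated (best read latency).
C: not dominated.
D: dominated by C (write latency 10.5≤97.4, cost 1105≤1670, read latency 12.7≤14.9, storage 45≥21).
E: not dominated.
F: dominated by C (write latency 10.5≤82.2, cost 1105≤1312, read latency 12.7≤19.6, storage 45≥42).
G: not dominated.
H: dominated by C (write latency 10.5≤81.4, cost 1105≤1630, read latency 12.7≤24.4, storage 45≥31).
I: not dominated (best cost).
J: dominated by C (write latency 10.5≤54.9, cost 1105≤1714, read latency 12.7≤23.1, storage 45≥8).
K: not dominated (best write latency).
L: dominated by C (write latency 10.5≤98.2, cost 1105≤1297, read latency 12.7≤26.1, storage 45≥28).

A, B, C, E, G, I, K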